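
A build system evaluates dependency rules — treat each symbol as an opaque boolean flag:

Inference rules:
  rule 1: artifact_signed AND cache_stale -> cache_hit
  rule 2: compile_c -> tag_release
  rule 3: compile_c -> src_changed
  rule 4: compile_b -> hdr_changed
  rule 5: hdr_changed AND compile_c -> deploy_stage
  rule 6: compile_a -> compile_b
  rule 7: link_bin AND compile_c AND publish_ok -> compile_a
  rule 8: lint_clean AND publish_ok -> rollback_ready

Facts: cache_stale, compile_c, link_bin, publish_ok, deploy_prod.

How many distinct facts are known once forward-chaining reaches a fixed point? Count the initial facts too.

11

Round 1: rule 2 [compile_c -> tag_release]; rule 3 [compile_c -> src_changed]; rule 7 [link_bin AND compile_c AND publish_ok -> compile_a]. Adds tag_release, src_changed, compile_a.
Round 2: rule 6 [compile_a -> compile_b]. Adds compile_b.
Round 3: rule 4 [compile_b -> hdr_changed]. Adds hdr_changed.
Round 4: rule 5 [hdr_changed AND compile_c -> deploy_stage]. Adds deploy_stage.
Closure: {cache_stale, compile_a, compile_b, compile_c, deploy_prod, deploy_stage, hdr_changed, link_bin, publish_ok, src_changed, tag_release} — 11 facts.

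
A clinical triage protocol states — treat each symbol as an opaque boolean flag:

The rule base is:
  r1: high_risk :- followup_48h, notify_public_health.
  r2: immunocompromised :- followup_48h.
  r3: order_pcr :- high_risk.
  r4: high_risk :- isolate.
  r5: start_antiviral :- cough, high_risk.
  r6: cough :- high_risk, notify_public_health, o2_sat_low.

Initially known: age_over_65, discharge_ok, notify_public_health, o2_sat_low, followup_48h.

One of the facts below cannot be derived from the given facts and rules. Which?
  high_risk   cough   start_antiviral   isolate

Round 1 fires r1, r2, giving high_risk, immunocompromised.
Round 2 fires r3, r6, giving order_pcr, cough.
Round 3 fires r5, giving start_antiviral.
Derived: start_antiviral (round 3), high_risk (round 1), cough (round 2). isolate never appears in any round.

isolate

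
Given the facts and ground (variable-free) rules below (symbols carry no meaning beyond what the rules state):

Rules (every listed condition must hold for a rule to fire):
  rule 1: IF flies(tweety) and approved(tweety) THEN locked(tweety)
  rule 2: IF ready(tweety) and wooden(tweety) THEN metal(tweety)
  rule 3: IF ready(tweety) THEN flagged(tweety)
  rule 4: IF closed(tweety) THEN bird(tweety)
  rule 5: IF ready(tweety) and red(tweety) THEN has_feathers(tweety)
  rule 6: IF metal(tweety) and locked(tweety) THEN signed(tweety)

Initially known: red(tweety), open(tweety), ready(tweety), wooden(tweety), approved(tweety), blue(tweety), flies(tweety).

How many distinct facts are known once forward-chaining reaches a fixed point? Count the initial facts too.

12

[1] rule 1 [IF flies(tweety) and approved(tweety) THEN locked(tweety)]; rule 2 [IF ready(tweety) and wooden(tweety) THEN metal(tweety)]; rule 3 [IF ready(tweety) THEN flagged(tweety)]; rule 5 [IF ready(tweety) and red(tweety) THEN has_feathers(tweety)]. ⇒ new: locked(tweety), metal(tweety), flagged(tweety), has_feathers(tweety).
[2] rule 6 [IF metal(tweety) and locked(tweety) THEN signed(tweety)]. ⇒ new: signed(tweety).
Closure: {approved(tweety), blue(tweety), flagged(tweety), flies(tweety), has_feathers(tweety), locked(tweety), metal(tweety), open(tweety), ready(tweety), red(tweety), signed(tweety), wooden(tweety)} — 12 facts.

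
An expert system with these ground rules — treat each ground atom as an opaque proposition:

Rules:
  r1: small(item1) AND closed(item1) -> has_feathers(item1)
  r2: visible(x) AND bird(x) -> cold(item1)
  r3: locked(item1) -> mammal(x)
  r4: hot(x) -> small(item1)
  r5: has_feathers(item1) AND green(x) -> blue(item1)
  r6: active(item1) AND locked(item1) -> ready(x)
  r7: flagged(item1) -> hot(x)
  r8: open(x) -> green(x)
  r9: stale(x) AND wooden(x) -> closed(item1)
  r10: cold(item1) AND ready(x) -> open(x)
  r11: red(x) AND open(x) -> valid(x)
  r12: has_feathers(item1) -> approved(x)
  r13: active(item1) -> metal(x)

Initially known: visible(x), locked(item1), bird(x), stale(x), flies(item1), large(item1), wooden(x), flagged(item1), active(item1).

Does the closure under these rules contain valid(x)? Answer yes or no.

Round 1: r2 [visible(x) AND bird(x) -> cold(item1)]; r3 [locked(item1) -> mammal(x)]; r6 [active(item1) AND locked(item1) -> ready(x)]; r7 [flagged(item1) -> hot(x)]; r9 [stale(x) AND wooden(x) -> closed(item1)]; r13 [active(item1) -> metal(x)]. New: cold(item1), mammal(x), ready(x), hot(x), closed(item1), metal(x).
Round 2: r4 [hot(x) -> small(item1)]; r10 [cold(item1) AND ready(x) -> open(x)]. New: small(item1), open(x).
Round 3: r1 [small(item1) AND closed(item1) -> has_feathers(item1)]; r8 [open(x) -> green(x)]. New: has_feathers(item1), green(x).
Round 4: r5 [has_feathers(item1) AND green(x) -> blue(item1)]; r12 [has_feathers(item1) -> approved(x)]. New: blue(item1), approved(x).
Fixed point reached. valid(x) is concluded only by r11; r11 needs red(x) (never derived).

no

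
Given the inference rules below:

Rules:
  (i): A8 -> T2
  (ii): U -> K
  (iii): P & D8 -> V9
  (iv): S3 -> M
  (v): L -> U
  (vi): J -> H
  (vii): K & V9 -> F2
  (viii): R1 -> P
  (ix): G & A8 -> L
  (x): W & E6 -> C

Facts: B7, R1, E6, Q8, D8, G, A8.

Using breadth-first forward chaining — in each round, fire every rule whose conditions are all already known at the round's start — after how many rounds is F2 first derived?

4

Round 1 fires (i), (viii), (ix), giving T2, P, L.
Round 2 fires (iii), (v), giving V9, U.
Round 3 fires (ii), giving K.
Round 4 fires (vii), giving F2.
F2 first appears in round 4.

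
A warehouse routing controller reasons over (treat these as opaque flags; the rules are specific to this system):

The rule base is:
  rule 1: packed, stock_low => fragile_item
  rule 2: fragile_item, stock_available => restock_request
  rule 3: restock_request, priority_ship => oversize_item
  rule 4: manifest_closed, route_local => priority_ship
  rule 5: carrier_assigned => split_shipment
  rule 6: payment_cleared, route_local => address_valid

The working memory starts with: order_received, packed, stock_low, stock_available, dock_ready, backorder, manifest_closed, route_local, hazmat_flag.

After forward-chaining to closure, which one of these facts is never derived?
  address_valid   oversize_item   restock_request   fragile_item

[1] rule 1 [packed, stock_low => fragile_item]; rule 4 [manifest_closed, route_local => priority_ship]. ⇒ new: fragile_item, priority_ship.
[2] rule 2 [fragile_item, stock_available => restock_request]. ⇒ new: restock_request.
[3] rule 3 [restock_request, priority_ship => oversize_item]. ⇒ new: oversize_item.
Derived: restock_request (round 2), oversize_item (round 3), fragile_item (round 1). address_valid never appears in any round.

address_valid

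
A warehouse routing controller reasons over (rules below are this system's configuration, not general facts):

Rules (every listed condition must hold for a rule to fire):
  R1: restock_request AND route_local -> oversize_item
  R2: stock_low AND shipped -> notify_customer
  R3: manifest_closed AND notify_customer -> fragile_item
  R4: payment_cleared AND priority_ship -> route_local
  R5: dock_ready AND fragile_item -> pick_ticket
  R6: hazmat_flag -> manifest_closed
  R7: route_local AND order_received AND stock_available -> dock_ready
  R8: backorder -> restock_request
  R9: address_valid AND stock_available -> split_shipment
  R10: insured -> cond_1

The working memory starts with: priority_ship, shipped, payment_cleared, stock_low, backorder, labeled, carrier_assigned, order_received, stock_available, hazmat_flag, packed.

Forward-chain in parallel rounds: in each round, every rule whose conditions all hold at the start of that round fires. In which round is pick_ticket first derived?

3

Round 1: R2 [stock_low AND shipped -> notify_customer]; R4 [payment_cleared AND priority_ship -> route_local]; R6 [hazmat_flag -> manifest_closed]; R8 [backorder -> restock_request]. Adds notify_customer, route_local, manifest_closed, restock_request.
Round 2: R1 [restock_request AND route_local -> oversize_item]; R3 [manifest_closed AND notify_customer -> fragile_item]; R7 [route_local AND order_received AND stock_available -> dock_ready]. Adds oversize_item, fragile_item, dock_ready.
Round 3: R5 [dock_ready AND fragile_item -> pick_ticket]. Adds pick_ticket.
pick_ticket first appears in round 3.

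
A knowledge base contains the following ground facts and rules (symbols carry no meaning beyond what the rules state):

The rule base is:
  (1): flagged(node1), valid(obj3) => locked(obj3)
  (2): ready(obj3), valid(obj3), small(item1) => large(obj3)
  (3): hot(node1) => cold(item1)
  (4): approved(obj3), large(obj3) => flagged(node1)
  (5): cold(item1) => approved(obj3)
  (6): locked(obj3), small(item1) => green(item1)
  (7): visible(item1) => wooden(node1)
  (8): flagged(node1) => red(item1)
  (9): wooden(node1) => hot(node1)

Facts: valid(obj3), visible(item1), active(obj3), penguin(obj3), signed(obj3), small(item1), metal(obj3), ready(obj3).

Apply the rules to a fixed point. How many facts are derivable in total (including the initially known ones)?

17

[1] (2) [ready(obj3), valid(obj3), small(item1) => large(obj3)]; (7) [visible(item1) => wooden(node1)]. ⇒ new: large(obj3), wooden(node1).
[2] (9) [wooden(node1) => hot(node1)]. ⇒ new: hot(node1).
[3] (3) [hot(node1) => cold(item1)]. ⇒ new: cold(item1).
[4] (5) [cold(item1) => approved(obj3)]. ⇒ new: approved(obj3).
[5] (4) [approved(obj3), large(obj3) => flagged(node1)]. ⇒ new: flagged(node1).
[6] (1) [flagged(node1), valid(obj3) => locked(obj3)]; (8) [flagged(node1) => red(item1)]. ⇒ new: locked(obj3), red(item1).
[7] (6) [locked(obj3), small(item1) => green(item1)]. ⇒ new: green(item1).
Closure: {active(obj3), approved(obj3), cold(item1), flagged(node1), green(item1), hot(node1), large(obj3), locked(obj3), metal(obj3), penguin(obj3), ready(obj3), red(item1), signed(obj3), small(item1), valid(obj3), visible(item1), wooden(node1)} — 17 facts.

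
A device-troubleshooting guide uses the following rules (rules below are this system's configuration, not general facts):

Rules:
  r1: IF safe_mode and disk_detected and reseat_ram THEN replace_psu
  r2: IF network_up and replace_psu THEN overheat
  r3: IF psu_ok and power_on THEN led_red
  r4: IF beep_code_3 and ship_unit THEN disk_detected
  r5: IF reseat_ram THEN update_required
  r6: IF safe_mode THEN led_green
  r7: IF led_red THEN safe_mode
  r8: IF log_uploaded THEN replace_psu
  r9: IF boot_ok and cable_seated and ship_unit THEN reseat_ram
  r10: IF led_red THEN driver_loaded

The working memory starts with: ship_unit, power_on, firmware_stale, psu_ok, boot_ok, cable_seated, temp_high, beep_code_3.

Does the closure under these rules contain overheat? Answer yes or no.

no

Round 1: r3 [IF psu_ok and power_on THEN led_red]; r4 [IF beep_code_3 and ship_unit THEN disk_detected]; r9 [IF boot_ok and cable_seated and ship_unit THEN reseat_ram]. New: led_red, disk_detected, reseat_ram.
Round 2: r5 [IF reseat_ram THEN update_required]; r7 [IF led_red THEN safe_mode]; r10 [IF led_red THEN driver_loaded]. New: update_required, safe_mode, driver_loaded.
Round 3: r1 [IF safe_mode and disk_detected and reseat_ram THEN replace_psu]; r6 [IF safe_mode THEN led_green]. New: replace_psu, led_green.
Fixed point reached. overheat is concluded only by r2; r2 needs network_up (never derived).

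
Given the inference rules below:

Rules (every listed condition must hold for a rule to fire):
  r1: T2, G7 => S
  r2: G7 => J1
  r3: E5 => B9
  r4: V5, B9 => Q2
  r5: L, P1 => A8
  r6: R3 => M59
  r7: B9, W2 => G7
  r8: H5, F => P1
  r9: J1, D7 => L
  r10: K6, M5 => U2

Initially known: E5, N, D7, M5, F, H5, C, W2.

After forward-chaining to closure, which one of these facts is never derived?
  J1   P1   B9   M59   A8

[1] r3 [E5 => B9]; r8 [H5, F => P1]. ⇒ new: B9, P1.
[2] r7 [B9, W2 => G7]. ⇒ new: G7.
[3] r2 [G7 => J1]. ⇒ new: J1.
[4] r9 [J1, D7 => L]. ⇒ new: L.
[5] r5 [L, P1 => A8]. ⇒ new: A8.
Derived: B9 (round 1), P1 (round 1), J1 (round 3), A8 (round 5). M59 never appears in any round.

M59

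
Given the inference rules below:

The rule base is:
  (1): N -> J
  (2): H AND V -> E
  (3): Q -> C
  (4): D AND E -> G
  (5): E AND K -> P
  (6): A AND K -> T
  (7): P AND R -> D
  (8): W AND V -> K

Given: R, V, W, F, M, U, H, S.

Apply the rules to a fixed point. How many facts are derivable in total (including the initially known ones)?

13

Round 1: (2) [H AND V -> E]; (8) [W AND V -> K]. New: E, K.
Round 2: (5) [E AND K -> P]. New: P.
Round 3: (7) [P AND R -> D]. New: D.
Round 4: (4) [D AND E -> G]. New: G.
Closure: {D, E, F, G, H, K, M, P, R, S, U, V, W} — 13 facts.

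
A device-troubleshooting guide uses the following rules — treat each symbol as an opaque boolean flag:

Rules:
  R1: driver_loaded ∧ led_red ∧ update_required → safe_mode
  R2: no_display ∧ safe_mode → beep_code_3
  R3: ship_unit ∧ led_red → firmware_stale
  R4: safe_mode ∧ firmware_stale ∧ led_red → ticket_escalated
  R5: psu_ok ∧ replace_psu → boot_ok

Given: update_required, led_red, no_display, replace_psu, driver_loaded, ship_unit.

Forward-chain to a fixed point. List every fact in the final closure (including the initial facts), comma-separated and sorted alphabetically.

Round 1 — R1, R3, derive safe_mode, firmware_stale.
Round 2 — R2, R4, derive beep_code_3, ticket_escalated.

beep_code_3, driver_loaded, firmware_stale, led_red, no_display, replace_psu, safe_mode, ship_unit, ticket_escalated, update_required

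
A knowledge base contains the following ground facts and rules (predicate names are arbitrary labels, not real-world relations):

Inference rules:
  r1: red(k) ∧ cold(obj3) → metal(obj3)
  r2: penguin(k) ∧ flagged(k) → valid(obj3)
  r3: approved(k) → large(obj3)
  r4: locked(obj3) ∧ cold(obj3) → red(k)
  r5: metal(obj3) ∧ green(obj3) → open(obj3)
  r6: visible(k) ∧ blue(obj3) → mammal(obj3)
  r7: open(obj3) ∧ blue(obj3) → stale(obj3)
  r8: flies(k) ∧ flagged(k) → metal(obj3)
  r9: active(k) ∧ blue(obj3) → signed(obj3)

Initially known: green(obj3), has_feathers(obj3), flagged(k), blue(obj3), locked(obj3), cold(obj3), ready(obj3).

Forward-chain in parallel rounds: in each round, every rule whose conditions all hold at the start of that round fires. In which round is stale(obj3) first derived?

Round 1 fires r4, giving red(k).
Round 2 fires r1, giving metal(obj3).
Round 3 fires r5, giving open(obj3).
Round 4 fires r7, giving stale(obj3).
stale(obj3) first appears in round 4.

4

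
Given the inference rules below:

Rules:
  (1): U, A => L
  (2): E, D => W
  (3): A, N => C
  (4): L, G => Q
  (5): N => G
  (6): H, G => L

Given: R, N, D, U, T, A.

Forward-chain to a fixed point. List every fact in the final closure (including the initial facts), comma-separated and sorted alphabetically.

[1] (1) [U, A => L]; (3) [A, N => C]; (5) [N => G]. ⇒ new: L, C, G.
[2] (4) [L, G => Q]. ⇒ new: Q.

A, C, D, G, L, N, Q, R, T, U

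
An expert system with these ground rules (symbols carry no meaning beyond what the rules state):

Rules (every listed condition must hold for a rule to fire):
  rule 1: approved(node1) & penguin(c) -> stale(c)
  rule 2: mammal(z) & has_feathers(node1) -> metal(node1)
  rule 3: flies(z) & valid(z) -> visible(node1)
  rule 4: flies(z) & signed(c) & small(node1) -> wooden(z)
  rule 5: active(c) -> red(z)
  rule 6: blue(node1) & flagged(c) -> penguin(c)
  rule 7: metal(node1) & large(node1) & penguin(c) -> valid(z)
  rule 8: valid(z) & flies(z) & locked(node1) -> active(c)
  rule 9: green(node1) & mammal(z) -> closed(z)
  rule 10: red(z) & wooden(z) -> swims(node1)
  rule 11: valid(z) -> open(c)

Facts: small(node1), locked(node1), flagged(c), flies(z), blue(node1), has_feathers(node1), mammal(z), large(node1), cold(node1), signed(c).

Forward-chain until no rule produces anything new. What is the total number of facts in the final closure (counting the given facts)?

Round 1: rule 2 [mammal(z) & has_feathers(node1) -> metal(node1)]; rule 4 [flies(z) & signed(c) & small(node1) -> wooden(z)]; rule 6 [blue(node1) & flagged(c) -> penguin(c)]. New: metal(node1), wooden(z), penguin(c).
Round 2: rule 7 [metal(node1) & large(node1) & penguin(c) -> valid(z)]. New: valid(z).
Round 3: rule 3 [flies(z) & valid(z) -> visible(node1)]; rule 8 [valid(z) & flies(z) & locked(node1) -> active(c)]; rule 11 [valid(z) -> open(c)]. New: visible(node1), active(c), open(c).
Round 4: rule 5 [active(c) -> red(z)]. New: red(z).
Round 5: rule 10 [red(z) & wooden(z) -> swims(node1)]. New: swims(node1).
Closure: {active(c), blue(node1), cold(node1), flagged(c), flies(z), has_feathers(node1), large(node1), locked(node1), mammal(z), metal(node1), open(c), penguin(c), red(z), signed(c), small(node1), swims(node1), valid(z), visible(node1), wooden(z)} — 19 facts.

19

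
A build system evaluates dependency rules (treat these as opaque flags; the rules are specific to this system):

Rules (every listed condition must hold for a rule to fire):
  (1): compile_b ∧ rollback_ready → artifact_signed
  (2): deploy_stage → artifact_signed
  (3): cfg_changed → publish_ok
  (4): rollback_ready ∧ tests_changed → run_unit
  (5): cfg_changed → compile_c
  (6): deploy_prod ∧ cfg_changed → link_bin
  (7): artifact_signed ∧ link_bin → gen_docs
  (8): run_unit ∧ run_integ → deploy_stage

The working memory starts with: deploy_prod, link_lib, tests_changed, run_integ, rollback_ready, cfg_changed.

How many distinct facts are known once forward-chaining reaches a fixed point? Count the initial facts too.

Round 1: (3) [cfg_changed → publish_ok]; (4) [rollback_ready ∧ tests_changed → run_unit]; (5) [cfg_changed → compile_c]; (6) [deploy_prod ∧ cfg_changed → link_bin]. Adds publish_ok, run_unit, compile_c, link_bin.
Round 2: (8) [run_unit ∧ run_integ → deploy_stage]. Adds deploy_stage.
Round 3: (2) [deploy_stage → artifact_signed]. Adds artifact_signed.
Round 4: (7) [artifact_signed ∧ link_bin → gen_docs]. Adds gen_docs.
Closure: {artifact_signed, cfg_changed, compile_c, deploy_prod, deploy_stage, gen_docs, link_bin, link_lib, publish_ok, rollback_ready, run_integ, run_unit, tests_changed} — 13 facts.

13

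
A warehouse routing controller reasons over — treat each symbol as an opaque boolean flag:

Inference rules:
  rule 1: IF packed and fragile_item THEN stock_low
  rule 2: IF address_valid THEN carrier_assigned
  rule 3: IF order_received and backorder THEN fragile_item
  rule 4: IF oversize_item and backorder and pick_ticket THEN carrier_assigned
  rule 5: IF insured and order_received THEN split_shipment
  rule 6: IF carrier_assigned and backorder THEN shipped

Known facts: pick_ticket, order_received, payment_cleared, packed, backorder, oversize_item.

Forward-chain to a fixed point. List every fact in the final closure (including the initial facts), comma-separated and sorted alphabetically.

backorder, carrier_assigned, fragile_item, order_received, oversize_item, packed, payment_cleared, pick_ticket, shipped, stock_low

Round 1 — rule 3, rule 4, derive fragile_item, carrier_assigned.
Round 2 — rule 1, rule 6, derive stock_low, shipped.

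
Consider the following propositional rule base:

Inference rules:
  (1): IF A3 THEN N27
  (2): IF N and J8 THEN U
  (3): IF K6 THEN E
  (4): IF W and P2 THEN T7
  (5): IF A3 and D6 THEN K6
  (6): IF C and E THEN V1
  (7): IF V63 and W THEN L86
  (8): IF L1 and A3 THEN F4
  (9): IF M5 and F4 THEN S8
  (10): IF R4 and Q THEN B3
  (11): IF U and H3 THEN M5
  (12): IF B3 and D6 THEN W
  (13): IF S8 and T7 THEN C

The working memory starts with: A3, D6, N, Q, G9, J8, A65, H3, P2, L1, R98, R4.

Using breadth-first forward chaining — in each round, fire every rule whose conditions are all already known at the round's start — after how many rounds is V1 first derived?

5

[1] (1) [IF A3 THEN N27]; (2) [IF N and J8 THEN U]; (5) [IF A3 and D6 THEN K6]; (8) [IF L1 and A3 THEN F4]; (10) [IF R4 and Q THEN B3]. ⇒ new: N27, U, K6, F4, B3.
[2] (3) [IF K6 THEN E]; (11) [IF U and H3 THEN M5]; (12) [IF B3 and D6 THEN W]. ⇒ new: E, M5, W.
[3] (4) [IF W and P2 THEN T7]; (9) [IF M5 and F4 THEN S8]. ⇒ new: T7, S8.
[4] (13) [IF S8 and T7 THEN C]. ⇒ new: C.
[5] (6) [IF C and E THEN V1]. ⇒ new: V1.
V1 first appears in round 5.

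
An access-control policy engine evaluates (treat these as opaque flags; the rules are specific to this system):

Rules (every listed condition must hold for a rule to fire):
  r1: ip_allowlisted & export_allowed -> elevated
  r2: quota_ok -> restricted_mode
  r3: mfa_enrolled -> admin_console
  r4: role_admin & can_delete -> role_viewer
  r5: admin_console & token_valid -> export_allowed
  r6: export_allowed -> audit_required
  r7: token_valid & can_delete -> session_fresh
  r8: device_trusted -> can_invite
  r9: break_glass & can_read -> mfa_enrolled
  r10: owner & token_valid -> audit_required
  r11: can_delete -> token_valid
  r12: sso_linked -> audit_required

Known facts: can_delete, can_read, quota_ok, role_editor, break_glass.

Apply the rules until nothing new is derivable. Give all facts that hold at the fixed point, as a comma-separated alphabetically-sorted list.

Round 1 fires r2, r9, r11, giving restricted_mode, mfa_enrolled, token_valid.
Round 2 fires r3, r7, giving admin_console, session_fresh.
Round 3 fires r5, giving export_allowed.
Round 4 fires r6, giving audit_required.

admin_console, audit_required, break_glass, can_delete, can_read, export_allowed, mfa_enrolled, quota_ok, restricted_mode, role_editor, session_fresh, token_valid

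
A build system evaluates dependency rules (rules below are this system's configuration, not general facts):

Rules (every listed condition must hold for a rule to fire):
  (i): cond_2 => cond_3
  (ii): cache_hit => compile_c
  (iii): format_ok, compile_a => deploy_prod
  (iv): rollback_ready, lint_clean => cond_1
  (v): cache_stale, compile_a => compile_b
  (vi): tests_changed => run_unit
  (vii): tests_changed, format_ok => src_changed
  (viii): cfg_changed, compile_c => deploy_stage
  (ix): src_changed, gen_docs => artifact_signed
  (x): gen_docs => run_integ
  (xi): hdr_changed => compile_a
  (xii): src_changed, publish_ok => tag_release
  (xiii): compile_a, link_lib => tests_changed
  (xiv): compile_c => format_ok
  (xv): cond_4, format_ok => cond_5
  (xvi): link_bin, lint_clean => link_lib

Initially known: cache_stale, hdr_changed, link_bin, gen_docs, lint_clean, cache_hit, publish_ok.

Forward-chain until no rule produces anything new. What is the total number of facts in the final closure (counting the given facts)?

Round 1: (ii) [cache_hit => compile_c]; (x) [gen_docs => run_integ]; (xi) [hdr_changed => compile_a]; (xvi) [link_bin, lint_clean => link_lib]. New: compile_c, run_integ, compile_a, link_lib.
Round 2: (v) [cache_stale, compile_a => compile_b]; (xiii) [compile_a, link_lib => tests_changed]; (xiv) [compile_c => format_ok]. New: compile_b, tests_changed, format_ok.
Round 3: (iii) [format_ok, compile_a => deploy_prod]; (vi) [tests_changed => run_unit]; (vii) [tests_changed, format_ok => src_changed]. New: deploy_prod, run_unit, src_changed.
Round 4: (ix) [src_changed, gen_docs => artifact_signed]; (xii) [src_changed, publish_ok => tag_release]. New: artifact_signed, tag_release.
Closure: {artifact_signed, cache_hit, cache_stale, compile_a, compile_b, compile_c, deploy_prod, format_ok, gen_docs, hdr_changed, link_bin, link_lib, lint_clean, publish_ok, run_integ, run_unit, src_changed, tag_release, tests_changed} — 19 facts.

19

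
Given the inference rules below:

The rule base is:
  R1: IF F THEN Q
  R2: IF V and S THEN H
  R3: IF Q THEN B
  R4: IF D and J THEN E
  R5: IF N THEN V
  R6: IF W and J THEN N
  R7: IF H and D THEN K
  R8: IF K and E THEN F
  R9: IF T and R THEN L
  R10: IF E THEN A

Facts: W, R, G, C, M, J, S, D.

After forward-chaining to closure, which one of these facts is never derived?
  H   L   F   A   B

Round 1: R4 [IF D and J THEN E]; R6 [IF W and J THEN N]. Adds E, N.
Round 2: R5 [IF N THEN V]; R10 [IF E THEN A]. Adds V, A.
Round 3: R2 [IF V and S THEN H]. Adds H.
Round 4: R7 [IF H and D THEN K]. Adds K.
Round 5: R8 [IF K and E THEN F]. Adds F.
Round 6: R1 [IF F THEN Q]. Adds Q.
Round 7: R3 [IF Q THEN B]. Adds B.
Derived: H (round 3), F (round 5), A (round 2), B (round 7). L never appears in any round.

L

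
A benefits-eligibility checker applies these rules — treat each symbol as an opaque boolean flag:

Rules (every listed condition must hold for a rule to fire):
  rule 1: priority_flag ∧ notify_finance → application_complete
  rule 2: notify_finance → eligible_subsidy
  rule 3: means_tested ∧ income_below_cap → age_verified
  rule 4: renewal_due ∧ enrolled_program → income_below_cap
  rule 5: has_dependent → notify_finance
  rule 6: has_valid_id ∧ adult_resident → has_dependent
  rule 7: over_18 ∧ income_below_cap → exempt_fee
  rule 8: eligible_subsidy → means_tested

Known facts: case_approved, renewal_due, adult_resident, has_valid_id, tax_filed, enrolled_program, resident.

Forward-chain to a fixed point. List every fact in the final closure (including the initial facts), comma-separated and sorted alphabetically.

Round 1 — rule 4, rule 6, derive income_below_cap, has_dependent.
Round 2 — rule 5, derive notify_finance.
Round 3 — rule 2, derive eligible_subsidy.
Round 4 — rule 8, derive means_tested.
Round 5 — rule 3, derive age_verified.

adult_resident, age_verified, case_approved, eligible_subsidy, enrolled_program, has_dependent, has_valid_id, income_below_cap, means_tested, notify_finance, renewal_due, resident, tax_filed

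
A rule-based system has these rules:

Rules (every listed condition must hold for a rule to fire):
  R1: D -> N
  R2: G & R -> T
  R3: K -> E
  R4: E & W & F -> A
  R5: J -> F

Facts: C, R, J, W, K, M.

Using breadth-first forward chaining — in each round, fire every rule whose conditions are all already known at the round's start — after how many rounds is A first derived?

Round 1: R3 [K -> E]; R5 [J -> F]. Adds E, F.
Round 2: R4 [E & W & F -> A]. Adds A.
A first appears in round 2.

2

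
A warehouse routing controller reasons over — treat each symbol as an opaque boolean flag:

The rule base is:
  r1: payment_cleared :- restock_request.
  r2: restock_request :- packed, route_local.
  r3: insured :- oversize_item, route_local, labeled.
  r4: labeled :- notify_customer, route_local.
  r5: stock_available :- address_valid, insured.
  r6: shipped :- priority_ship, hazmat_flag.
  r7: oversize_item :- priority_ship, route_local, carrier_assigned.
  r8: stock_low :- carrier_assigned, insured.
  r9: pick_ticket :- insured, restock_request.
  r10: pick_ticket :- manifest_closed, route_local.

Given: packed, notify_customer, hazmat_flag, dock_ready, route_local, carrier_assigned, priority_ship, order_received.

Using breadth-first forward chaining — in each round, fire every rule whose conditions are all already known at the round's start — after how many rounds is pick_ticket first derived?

Round 1: r2 [restock_request :- packed, route_local.]; r4 [labeled :- notify_customer, route_local.]; r6 [shipped :- priority_ship, hazmat_flag.]; r7 [oversize_item :- priority_ship, route_local, carrier_assigned.]. Adds restock_request, labeled, shipped, oversize_item.
Round 2: r1 [payment_cleared :- restock_request.]; r3 [insured :- oversize_item, route_local, labeled.]. Adds payment_cleared, insured.
Round 3: r8 [stock_low :- carrier_assigned, insured.]; r9 [pick_ticket :- insured, restock_request.]. Adds stock_low, pick_ticket.
pick_ticket first appears in round 3.

3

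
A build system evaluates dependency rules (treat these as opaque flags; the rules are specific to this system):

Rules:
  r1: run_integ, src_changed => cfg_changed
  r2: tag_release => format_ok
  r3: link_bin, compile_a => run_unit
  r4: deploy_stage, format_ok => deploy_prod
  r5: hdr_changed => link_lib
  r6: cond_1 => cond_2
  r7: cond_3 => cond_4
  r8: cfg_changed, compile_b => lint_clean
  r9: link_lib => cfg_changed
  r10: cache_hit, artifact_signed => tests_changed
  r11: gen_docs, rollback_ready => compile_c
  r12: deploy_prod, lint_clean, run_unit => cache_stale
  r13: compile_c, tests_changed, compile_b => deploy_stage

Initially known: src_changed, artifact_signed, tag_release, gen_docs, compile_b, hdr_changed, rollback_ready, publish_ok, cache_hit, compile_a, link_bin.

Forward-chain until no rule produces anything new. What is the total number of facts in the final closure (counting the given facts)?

[1] r2 [tag_release => format_ok]; r3 [link_bin, compile_a => run_unit]; r5 [hdr_changed => link_lib]; r10 [cache_hit, artifact_signed => tests_changed]; r11 [gen_docs, rollback_ready => compile_c]. ⇒ new: format_ok, run_unit, link_lib, tests_changed, compile_c.
[2] r9 [link_lib => cfg_changed]; r13 [compile_c, tests_changed, compile_b => deploy_stage]. ⇒ new: cfg_changed, deploy_stage.
[3] r4 [deploy_stage, format_ok => deploy_prod]; r8 [cfg_changed, compile_b => lint_clean]. ⇒ new: deploy_prod, lint_clean.
[4] r12 [deploy_prod, lint_clean, run_unit => cache_stale]. ⇒ new: cache_stale.
Closure: {artifact_signed, cache_hit, cache_stale, cfg_changed, compile_a, compile_b, compile_c, deploy_prod, deploy_stage, format_ok, gen_docs, hdr_changed, link_bin, link_lib, lint_clean, publish_ok, rollback_ready, run_unit, src_changed, tag_release, tests_changed} — 21 facts.

21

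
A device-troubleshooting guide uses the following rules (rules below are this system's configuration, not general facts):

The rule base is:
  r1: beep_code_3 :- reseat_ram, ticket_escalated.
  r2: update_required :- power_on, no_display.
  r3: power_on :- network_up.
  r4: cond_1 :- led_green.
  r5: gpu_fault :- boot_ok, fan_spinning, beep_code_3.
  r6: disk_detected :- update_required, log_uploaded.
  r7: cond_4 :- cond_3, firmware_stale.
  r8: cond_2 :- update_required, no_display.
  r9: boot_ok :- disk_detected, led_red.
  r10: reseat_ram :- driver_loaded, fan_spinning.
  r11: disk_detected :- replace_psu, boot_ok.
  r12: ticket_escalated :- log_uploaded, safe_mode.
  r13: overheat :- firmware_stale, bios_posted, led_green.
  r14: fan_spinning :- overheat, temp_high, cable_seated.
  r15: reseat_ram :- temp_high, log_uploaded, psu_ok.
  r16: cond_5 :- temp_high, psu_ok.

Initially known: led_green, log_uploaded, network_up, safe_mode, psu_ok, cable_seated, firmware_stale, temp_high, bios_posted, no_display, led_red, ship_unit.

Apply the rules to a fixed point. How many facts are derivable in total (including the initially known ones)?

25

Round 1 fires r3, r4, r12, r13, r15, r16, giving power_on, cond_1, ticket_escalated, overheat, reseat_ram, cond_5.
Round 2 fires r1, r2, r14, giving beep_code_3, update_required, fan_spinning.
Round 3 fires r6, r8, giving disk_detected, cond_2.
Round 4 fires r9, giving boot_ok.
Round 5 fires r5, giving gpu_fault.
Closure: {beep_code_3, bios_posted, boot_ok, cable_seated, cond_1, cond_2, cond_5, disk_detected, fan_spinning, firmware_stale, gpu_fault, led_green, led_red, log_uploaded, network_up, no_display, overheat, power_on, psu_ok, reseat_ram, safe_mode, ship_unit, temp_high, ticket_escalated, update_required} — 25 facts.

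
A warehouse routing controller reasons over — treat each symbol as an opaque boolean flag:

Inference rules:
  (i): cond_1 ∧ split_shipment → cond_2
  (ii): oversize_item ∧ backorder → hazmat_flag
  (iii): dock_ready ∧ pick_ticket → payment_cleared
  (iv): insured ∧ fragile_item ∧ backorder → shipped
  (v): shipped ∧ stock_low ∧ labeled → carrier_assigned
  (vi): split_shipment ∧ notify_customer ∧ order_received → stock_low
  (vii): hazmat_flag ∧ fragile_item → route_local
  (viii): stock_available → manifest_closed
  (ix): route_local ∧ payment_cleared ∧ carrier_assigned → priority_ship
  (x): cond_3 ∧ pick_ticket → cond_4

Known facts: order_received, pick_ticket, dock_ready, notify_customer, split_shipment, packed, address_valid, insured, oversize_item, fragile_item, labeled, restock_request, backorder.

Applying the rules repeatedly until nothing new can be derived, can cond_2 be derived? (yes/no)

Round 1: (ii) [oversize_item ∧ backorder → hazmat_flag]; (iii) [dock_ready ∧ pick_ticket → payment_cleared]; (iv) [insured ∧ fragile_item ∧ backorder → shipped]; (vi) [split_shipment ∧ notify_customer ∧ order_received → stock_low]. Adds hazmat_flag, payment_cleared, shipped, stock_low.
Round 2: (v) [shipped ∧ stock_low ∧ labeled → carrier_assigned]; (vii) [hazmat_flag ∧ fragile_item → route_local]. Adds carrier_assigned, route_local.
Round 3: (ix) [route_local ∧ payment_cleared ∧ carrier_assigned → priority_ship]. Adds priority_ship.
Fixed point reached. cond_2 is concluded only by (i); (i) needs cond_1 (never derived).

no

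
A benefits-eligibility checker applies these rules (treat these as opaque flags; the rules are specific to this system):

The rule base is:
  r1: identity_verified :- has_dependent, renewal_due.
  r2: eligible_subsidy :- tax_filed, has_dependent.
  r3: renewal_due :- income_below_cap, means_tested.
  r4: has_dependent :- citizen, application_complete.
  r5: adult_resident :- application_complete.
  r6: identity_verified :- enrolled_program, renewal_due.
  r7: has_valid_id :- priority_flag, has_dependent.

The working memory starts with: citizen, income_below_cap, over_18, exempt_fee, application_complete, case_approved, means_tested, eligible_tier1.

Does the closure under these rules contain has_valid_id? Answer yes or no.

Round 1 — r3, r4, r5, derive renewal_due, has_dependent, adult_resident.
Round 2 — r1, derive identity_verified.
Fixed point reached. has_valid_id is concluded only by r7; r7 needs priority_flag (never derived).

no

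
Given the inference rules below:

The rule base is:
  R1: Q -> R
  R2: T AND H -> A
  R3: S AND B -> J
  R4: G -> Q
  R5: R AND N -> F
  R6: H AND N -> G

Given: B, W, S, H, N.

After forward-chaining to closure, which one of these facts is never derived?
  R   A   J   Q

[1] R3 [S AND B -> J]; R6 [H AND N -> G]. ⇒ new: J, G.
[2] R4 [G -> Q]. ⇒ new: Q.
[3] R1 [Q -> R]. ⇒ new: R.
[4] R5 [R AND N -> F]. ⇒ new: F.
Derived: Q (round 2), R (round 3), J (round 1). A never appears in any round.

A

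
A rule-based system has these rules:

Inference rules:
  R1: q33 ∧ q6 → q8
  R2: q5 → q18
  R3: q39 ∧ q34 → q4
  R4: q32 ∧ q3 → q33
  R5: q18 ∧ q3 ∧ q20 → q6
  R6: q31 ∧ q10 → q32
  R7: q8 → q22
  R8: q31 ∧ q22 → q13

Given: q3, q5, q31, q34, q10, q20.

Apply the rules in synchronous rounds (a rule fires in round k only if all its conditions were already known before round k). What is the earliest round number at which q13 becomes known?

5

[1] R2 [q5 → q18]; R6 [q31 ∧ q10 → q32]. ⇒ new: q18, q32.
[2] R4 [q32 ∧ q3 → q33]; R5 [q18 ∧ q3 ∧ q20 → q6]. ⇒ new: q33, q6.
[3] R1 [q33 ∧ q6 → q8]. ⇒ new: q8.
[4] R7 [q8 → q22]. ⇒ new: q22.
[5] R8 [q31 ∧ q22 → q13]. ⇒ new: q13.
q13 first appears in round 5.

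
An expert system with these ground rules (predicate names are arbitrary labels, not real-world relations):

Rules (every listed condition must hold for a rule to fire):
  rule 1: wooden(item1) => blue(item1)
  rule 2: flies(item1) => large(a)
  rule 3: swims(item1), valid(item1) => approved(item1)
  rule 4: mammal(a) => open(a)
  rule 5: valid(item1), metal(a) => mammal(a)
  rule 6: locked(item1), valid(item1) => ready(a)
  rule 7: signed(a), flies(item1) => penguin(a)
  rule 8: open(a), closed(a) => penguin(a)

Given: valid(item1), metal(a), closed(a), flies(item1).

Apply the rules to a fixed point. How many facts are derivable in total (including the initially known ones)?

8

Round 1: rule 2 [flies(item1) => large(a)]; rule 5 [valid(item1), metal(a) => mammal(a)]. Adds large(a), mammal(a).
Round 2: rule 4 [mammal(a) => open(a)]. Adds open(a).
Round 3: rule 8 [open(a), closed(a) => penguin(a)]. Adds penguin(a).
Closure: {closed(a), flies(item1), large(a), mammal(a), metal(a), open(a), penguin(a), valid(item1)} — 8 facts.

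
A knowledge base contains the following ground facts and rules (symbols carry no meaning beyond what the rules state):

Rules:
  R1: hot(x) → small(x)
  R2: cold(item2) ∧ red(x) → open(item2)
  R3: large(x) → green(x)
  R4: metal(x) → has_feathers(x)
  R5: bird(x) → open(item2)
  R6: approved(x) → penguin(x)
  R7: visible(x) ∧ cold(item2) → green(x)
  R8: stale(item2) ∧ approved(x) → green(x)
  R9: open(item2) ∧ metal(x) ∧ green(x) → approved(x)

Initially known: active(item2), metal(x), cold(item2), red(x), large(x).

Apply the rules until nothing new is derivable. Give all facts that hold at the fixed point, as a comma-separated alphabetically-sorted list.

Round 1: R2 [cold(item2) ∧ red(x) → open(item2)]; R3 [large(x) → green(x)]; R4 [metal(x) → has_feathers(x)]. Adds open(item2), green(x), has_feathers(x).
Round 2: R9 [open(item2) ∧ metal(x) ∧ green(x) → approved(x)]. Adds approved(x).
Round 3: R6 [approved(x) → penguin(x)]. Adds penguin(x).

active(item2), approved(x), cold(item2), green(x), has_feathers(x), large(x), metal(x), open(item2), penguin(x), red(x)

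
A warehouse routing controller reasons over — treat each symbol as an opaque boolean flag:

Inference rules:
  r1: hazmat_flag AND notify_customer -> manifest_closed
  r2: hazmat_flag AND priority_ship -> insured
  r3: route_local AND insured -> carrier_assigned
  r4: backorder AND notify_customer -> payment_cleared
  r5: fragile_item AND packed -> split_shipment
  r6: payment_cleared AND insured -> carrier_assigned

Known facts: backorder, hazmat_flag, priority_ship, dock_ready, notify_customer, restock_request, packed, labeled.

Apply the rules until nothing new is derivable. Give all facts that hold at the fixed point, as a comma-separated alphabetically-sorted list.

Round 1 fires r1, r2, r4, giving manifest_closed, insured, payment_cleared.
Round 2 fires r6, giving carrier_assigned.

backorder, carrier_assigned, dock_ready, hazmat_flag, insured, labeled, manifest_closed, notify_customer, packed, payment_cleared, priority_ship, restock_request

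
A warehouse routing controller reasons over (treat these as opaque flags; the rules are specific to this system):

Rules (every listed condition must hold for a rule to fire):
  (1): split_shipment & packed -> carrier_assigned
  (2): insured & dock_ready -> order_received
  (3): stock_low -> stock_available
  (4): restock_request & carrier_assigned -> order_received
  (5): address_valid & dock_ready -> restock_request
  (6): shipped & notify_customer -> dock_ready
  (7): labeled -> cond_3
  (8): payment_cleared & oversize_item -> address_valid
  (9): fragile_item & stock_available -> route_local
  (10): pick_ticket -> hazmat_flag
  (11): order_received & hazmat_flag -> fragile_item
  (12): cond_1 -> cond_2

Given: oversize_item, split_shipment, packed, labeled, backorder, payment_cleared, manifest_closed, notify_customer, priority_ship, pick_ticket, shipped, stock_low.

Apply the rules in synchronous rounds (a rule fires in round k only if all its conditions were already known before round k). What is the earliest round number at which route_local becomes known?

5

Round 1 fires (1), (3), (6), (7), (8), (10), giving carrier_assigned, stock_available, dock_ready, cond_3, address_valid, hazmat_flag.
Round 2 fires (5), giving restock_request.
Round 3 fires (4), giving order_received.
Round 4 fires (11), giving fragile_item.
Round 5 fires (9), giving route_local.
route_local first appears in round 5.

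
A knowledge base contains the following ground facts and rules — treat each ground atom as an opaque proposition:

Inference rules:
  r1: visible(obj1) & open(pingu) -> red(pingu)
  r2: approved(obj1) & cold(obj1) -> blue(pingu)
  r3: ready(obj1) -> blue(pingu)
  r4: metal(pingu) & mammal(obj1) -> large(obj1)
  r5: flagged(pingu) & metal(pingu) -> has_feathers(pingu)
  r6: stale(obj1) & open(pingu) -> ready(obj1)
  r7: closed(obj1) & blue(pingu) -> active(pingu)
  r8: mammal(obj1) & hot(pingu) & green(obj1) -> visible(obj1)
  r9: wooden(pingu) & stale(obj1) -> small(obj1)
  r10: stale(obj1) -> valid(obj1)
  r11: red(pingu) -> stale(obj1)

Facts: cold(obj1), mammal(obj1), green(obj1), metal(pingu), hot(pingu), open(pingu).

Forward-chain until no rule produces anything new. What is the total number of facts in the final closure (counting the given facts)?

13

Round 1: r4 [metal(pingu) & mammal(obj1) -> large(obj1)]; r8 [mammal(obj1) & hot(pingu) & green(obj1) -> visible(obj1)]. New: large(obj1), visible(obj1).
Round 2: r1 [visible(obj1) & open(pingu) -> red(pingu)]. New: red(pingu).
Round 3: r11 [red(pingu) -> stale(obj1)]. New: stale(obj1).
Round 4: r6 [stale(obj1) & open(pingu) -> ready(obj1)]; r10 [stale(obj1) -> valid(obj1)]. New: ready(obj1), valid(obj1).
Round 5: r3 [ready(obj1) -> blue(pingu)]. New: blue(pingu).
Closure: {blue(pingu), cold(obj1), green(obj1), hot(pingu), large(obj1), mammal(obj1), metal(pingu), open(pingu), ready(obj1), red(pingu), stale(obj1), valid(obj1), visible(obj1)} — 13 facts.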